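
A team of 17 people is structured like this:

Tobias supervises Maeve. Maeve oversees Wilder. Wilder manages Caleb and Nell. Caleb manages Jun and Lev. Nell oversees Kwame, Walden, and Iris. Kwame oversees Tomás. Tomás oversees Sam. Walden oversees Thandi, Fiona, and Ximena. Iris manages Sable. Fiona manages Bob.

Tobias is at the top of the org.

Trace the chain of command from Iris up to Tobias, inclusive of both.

Iris -> Nell -> Wilder -> Maeve -> Tobias

Iris reports to Nell. Nell reports to Wilder. Wilder reports to Maeve. Maeve reports to Tobias. Tobias is at the top.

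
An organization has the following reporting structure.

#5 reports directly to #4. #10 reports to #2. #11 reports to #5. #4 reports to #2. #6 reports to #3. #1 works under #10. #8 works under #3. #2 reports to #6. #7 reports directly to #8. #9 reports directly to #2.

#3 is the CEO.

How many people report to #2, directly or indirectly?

#2 directly manages #4, #10, #9. Under #4: #5, #11 (2). Under #10: #1 (1). #9 has no reports. So #2's organization is 3 direct reports plus everyone under them: 3 + 2 + 1 = 6.

6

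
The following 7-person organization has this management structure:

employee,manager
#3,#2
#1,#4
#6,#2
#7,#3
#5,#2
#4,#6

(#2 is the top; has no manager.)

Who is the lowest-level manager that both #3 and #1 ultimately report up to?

#2

#3's chain of managers is #2. #1's chain of managers is #4, #6, #2. The first manager that appears in both chains is #2.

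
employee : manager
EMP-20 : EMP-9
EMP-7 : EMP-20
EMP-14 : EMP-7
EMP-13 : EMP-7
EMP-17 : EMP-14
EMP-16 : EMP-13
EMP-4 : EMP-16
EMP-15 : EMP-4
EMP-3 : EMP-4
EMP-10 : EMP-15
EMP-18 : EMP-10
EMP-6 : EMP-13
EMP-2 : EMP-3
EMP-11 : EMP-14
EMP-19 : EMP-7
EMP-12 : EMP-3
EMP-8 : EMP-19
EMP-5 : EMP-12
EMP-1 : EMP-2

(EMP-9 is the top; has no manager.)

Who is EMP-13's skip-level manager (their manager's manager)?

EMP-13 reports to EMP-7, and EMP-7 reports to EMP-20. So EMP-13's skip-level manager is EMP-20.

EMP-20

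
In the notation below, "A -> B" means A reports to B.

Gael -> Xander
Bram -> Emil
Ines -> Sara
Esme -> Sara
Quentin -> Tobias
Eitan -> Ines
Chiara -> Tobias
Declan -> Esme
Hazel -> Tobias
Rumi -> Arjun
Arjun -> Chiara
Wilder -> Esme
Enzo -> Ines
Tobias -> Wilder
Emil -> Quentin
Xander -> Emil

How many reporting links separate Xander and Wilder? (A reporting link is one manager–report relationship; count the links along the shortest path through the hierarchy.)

Xander is in Wilder's organization: the chain from Xander up to Wilder is Xander → Emil → Quentin → Tobias → Wilder, which is 4 links.

4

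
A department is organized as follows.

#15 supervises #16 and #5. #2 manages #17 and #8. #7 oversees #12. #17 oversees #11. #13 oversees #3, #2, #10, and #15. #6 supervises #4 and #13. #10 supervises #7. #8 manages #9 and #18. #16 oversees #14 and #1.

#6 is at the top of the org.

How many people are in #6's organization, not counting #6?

17

#6 directly manages #13, #4. Under #13: #2, #8, #18, #9, #17, #11, #3, #10, #7, #12, #15, #16, #1, #14, #5 (15). #4 has no reports. So #6's organization is 2 direct reports plus everyone under them: 16 + 1 = 17.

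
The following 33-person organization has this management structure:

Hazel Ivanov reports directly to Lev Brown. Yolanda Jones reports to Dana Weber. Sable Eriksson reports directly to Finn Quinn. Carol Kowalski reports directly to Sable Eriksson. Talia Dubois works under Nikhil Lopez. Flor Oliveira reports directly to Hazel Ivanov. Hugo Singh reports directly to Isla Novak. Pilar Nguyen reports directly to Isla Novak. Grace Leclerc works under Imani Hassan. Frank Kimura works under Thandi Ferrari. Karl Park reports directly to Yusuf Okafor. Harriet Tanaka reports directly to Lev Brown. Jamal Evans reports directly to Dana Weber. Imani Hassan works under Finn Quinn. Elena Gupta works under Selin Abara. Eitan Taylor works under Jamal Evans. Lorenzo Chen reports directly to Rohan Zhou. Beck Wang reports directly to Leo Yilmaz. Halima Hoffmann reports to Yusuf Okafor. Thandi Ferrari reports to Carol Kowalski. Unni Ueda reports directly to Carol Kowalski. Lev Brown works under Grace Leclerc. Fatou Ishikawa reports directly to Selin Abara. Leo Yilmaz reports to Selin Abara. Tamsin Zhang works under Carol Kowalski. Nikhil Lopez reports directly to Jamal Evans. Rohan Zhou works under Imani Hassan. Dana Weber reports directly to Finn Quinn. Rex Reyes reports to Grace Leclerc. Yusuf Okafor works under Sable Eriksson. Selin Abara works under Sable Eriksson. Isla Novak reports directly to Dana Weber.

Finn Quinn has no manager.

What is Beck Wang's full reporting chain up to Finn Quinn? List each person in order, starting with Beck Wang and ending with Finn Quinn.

Beck Wang reports to Leo Yilmaz. Leo Yilmaz reports to Selin Abara. Selin Abara reports to Sable Eriksson. Sable Eriksson reports to Finn Quinn. Finn Quinn is at the top.

Beck Wang -> Leo Yilmaz -> Selin Abara -> Sable Eriksson -> Finn Quinn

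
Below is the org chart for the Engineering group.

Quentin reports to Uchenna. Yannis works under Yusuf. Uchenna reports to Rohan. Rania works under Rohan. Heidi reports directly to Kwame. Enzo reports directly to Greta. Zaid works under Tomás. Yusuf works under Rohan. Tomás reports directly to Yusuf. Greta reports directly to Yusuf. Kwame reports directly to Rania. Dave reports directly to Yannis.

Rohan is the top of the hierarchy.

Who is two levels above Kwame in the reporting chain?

Kwame reports to Rania, and Rania reports to Rohan. So Kwame's skip-level manager is Rohan.

Rohan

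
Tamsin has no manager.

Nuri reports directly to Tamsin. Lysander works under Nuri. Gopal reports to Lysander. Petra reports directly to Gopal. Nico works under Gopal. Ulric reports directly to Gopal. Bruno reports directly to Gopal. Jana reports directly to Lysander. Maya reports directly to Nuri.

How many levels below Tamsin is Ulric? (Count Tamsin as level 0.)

4

Chain from Ulric up to Tamsin: Ulric → Gopal → Lysander → Nuri → Tamsin. That is 4 steps up, so Ulric is 4 levels below Tamsin.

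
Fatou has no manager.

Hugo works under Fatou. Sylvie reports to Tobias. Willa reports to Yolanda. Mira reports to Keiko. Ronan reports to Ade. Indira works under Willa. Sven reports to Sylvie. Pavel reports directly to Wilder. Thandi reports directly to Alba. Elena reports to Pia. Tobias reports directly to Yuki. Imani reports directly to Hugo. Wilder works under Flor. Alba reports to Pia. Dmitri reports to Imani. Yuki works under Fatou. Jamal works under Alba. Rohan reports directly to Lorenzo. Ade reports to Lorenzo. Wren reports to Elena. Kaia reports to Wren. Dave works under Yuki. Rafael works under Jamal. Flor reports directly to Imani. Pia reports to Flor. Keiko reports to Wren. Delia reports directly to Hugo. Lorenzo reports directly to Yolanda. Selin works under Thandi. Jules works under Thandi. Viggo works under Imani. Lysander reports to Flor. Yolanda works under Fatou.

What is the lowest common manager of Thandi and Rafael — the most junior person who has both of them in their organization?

Thandi's chain of managers is Alba, Pia, Flor, Imani, Hugo, Fatou. Rafael's chain of managers is Jamal, Alba, Pia, Flor, Imani, Hugo, Fatou. The first manager that appears in both chains is Alba.

Alba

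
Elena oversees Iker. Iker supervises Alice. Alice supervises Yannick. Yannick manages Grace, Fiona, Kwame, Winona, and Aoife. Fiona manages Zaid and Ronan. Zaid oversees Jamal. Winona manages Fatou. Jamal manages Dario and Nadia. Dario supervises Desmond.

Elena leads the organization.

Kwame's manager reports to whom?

Kwame reports to Yannick, and Yannick reports to Alice. So Kwame's skip-level manager is Alice.

Alice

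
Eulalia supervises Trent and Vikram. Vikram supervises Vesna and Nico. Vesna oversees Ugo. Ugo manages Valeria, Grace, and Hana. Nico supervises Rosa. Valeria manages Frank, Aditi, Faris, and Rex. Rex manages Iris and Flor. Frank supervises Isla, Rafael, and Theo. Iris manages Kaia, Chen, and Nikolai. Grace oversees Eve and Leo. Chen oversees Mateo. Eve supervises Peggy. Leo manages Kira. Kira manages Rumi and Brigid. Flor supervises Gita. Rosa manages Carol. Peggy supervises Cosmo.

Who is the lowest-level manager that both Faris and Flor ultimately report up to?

Faris's chain of managers is Valeria, Ugo, Vesna, Vikram, Eulalia. Flor's chain of managers is Rex, Valeria, Ugo, Vesna, Vikram, Eulalia. The first manager that appears in both chains is Valeria.

Valeria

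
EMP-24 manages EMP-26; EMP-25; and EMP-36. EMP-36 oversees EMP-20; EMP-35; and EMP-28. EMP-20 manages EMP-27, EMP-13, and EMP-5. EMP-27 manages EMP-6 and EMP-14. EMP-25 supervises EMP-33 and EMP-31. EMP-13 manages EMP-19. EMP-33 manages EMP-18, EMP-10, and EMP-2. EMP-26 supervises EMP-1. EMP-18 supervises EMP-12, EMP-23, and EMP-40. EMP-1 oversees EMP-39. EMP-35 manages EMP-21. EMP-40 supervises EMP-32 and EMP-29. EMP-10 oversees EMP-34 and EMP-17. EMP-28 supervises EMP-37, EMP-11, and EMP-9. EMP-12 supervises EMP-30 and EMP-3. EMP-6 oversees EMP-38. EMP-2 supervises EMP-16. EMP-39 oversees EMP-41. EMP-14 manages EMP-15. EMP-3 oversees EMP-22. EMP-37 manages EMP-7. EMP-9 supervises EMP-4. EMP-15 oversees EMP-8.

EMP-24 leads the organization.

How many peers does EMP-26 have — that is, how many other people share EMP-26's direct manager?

2

EMP-26 reports to EMP-24. EMP-24's other direct reports are EMP-36, EMP-25 — 2 peers.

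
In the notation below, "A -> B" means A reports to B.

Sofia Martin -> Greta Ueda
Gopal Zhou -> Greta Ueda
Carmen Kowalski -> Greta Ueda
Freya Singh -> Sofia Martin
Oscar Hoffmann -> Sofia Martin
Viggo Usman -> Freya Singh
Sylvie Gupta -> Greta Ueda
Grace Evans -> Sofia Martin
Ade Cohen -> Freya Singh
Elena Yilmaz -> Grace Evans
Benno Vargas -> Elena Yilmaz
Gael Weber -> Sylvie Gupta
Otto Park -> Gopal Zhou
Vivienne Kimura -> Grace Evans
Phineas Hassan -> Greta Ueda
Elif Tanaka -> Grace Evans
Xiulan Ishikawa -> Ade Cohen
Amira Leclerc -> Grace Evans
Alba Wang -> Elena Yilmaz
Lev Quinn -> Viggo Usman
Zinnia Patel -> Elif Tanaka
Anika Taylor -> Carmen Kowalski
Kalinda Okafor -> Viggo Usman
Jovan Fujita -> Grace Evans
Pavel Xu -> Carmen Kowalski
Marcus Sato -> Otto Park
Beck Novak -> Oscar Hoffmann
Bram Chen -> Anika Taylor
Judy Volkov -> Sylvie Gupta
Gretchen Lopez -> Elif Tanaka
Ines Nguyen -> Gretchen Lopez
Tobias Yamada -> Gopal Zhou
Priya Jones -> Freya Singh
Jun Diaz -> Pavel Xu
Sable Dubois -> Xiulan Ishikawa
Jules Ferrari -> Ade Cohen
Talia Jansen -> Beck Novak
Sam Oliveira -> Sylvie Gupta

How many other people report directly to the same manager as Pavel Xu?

Pavel Xu reports to Carmen Kowalski. Carmen Kowalski's other direct reports are Anika Taylor — 1 peer.

1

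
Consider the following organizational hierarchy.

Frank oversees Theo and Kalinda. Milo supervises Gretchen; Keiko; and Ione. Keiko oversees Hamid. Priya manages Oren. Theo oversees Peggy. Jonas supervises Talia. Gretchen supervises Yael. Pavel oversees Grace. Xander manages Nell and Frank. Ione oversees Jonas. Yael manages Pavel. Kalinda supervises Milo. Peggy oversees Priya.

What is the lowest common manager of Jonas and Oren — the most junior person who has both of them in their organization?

Jonas's chain of managers is Ione, Milo, Kalinda, Frank, Xander. Oren's chain of managers is Priya, Peggy, Theo, Frank, Xander. The first manager that appears in both chains is Frank.

Frank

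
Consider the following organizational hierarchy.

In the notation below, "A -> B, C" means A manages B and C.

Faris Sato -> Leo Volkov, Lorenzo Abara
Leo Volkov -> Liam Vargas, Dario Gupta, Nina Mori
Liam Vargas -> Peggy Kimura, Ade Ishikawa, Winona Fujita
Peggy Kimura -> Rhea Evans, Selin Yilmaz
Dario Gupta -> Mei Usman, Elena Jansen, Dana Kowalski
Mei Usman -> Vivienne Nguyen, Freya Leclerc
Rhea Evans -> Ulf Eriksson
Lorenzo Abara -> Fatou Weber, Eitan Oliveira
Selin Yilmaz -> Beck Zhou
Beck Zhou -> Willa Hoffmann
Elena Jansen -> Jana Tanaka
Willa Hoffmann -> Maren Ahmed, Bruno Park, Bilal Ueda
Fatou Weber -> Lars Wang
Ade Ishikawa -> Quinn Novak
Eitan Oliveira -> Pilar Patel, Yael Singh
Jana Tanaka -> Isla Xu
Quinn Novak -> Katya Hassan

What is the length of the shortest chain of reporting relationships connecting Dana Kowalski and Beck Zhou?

Dana Kowalski is 2 levels below Leo Volkov, and Beck Zhou is 4 levels below Leo Volkov (their lowest common manager). The shortest path runs up from Dana Kowalski to Leo Volkov and back down to Beck Zhou: 2 + 4 = 6 links.

6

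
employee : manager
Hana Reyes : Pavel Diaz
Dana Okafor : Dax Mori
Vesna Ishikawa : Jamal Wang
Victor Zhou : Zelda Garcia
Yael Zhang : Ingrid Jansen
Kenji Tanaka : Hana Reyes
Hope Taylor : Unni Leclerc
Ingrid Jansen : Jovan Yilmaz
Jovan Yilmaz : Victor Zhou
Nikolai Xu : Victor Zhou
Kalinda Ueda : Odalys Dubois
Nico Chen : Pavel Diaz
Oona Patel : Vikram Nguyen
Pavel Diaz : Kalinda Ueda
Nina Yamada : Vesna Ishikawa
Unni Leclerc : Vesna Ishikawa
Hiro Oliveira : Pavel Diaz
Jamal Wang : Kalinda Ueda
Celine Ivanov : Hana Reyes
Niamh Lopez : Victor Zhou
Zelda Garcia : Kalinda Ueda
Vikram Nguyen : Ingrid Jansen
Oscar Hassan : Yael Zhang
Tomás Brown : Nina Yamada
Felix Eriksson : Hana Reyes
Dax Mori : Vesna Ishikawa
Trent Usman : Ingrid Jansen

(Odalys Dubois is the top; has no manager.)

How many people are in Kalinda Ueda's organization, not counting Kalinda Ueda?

26

Kalinda Ueda directly manages Jamal Wang, Zelda Garcia, Pavel Diaz. Under Jamal Wang: Vesna Ishikawa, Nina Yamada, Tomás Brown, Dax Mori, Dana Okafor, Unni Leclerc, Hope Taylor (7). Under Zelda Garcia: Victor Zhou, Nikolai Xu, Niamh Lopez, Jovan Yilmaz, Ingrid Jansen, Vikram Nguyen, Oona Patel, Trent Usman, Yael Zhang, Oscar Hassan (10). Under Pavel Diaz: Nico Chen, Hiro Oliveira, Hana Reyes, Felix Eriksson, Kenji Tanaka, Celine Ivanov (6). So Kalinda Ueda's organization is 3 direct reports plus everyone under them: 8 + 11 + 7 = 26.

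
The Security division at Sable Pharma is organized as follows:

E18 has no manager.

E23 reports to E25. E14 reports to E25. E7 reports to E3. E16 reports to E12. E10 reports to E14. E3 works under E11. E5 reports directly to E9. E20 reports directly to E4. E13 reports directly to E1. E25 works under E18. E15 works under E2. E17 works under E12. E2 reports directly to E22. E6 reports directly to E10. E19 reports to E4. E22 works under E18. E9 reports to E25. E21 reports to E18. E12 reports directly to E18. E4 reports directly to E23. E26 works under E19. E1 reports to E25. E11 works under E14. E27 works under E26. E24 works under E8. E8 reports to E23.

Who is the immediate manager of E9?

E9 reports directly to E25.

E25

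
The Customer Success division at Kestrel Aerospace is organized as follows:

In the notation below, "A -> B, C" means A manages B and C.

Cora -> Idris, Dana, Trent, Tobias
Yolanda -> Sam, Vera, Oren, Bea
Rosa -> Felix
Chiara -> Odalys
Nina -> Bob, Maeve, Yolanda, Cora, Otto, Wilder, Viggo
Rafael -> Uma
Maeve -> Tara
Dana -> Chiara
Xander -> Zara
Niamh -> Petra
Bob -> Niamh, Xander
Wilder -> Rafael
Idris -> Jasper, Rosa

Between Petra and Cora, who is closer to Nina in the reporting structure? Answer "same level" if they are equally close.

Petra is 3 levels below Nina; Cora is 1. Cora is higher.

Cora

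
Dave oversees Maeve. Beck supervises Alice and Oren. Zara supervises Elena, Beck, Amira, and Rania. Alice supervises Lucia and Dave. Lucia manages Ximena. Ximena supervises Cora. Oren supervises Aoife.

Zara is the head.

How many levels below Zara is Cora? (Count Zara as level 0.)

5

Chain from Cora up to Zara: Cora → Ximena → Lucia → Alice → Beck → Zara. That is 5 steps up, so Cora is 5 levels below Zara.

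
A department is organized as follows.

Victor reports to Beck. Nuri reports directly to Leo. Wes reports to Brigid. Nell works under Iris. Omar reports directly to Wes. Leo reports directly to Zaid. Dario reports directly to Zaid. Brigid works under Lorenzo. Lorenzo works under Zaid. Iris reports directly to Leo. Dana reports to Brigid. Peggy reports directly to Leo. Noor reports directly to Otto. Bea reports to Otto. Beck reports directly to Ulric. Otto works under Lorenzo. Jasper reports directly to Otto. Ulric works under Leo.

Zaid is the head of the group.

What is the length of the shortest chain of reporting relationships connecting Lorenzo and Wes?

2

Wes is in Lorenzo's organization: the chain from Wes up to Lorenzo is Wes → Brigid → Lorenzo, which is 2 links.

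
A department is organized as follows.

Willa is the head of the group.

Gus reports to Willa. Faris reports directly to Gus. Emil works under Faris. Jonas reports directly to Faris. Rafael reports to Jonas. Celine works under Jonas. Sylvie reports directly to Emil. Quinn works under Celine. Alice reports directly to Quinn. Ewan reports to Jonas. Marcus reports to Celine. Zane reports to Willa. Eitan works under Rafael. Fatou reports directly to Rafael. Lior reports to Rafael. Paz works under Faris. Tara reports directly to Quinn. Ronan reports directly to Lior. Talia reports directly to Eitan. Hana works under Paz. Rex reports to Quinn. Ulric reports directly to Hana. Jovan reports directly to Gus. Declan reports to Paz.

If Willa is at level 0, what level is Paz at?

3

Chain from Paz up to Willa: Paz → Faris → Gus → Willa. That is 3 steps up, so Paz is 3 levels below Willa.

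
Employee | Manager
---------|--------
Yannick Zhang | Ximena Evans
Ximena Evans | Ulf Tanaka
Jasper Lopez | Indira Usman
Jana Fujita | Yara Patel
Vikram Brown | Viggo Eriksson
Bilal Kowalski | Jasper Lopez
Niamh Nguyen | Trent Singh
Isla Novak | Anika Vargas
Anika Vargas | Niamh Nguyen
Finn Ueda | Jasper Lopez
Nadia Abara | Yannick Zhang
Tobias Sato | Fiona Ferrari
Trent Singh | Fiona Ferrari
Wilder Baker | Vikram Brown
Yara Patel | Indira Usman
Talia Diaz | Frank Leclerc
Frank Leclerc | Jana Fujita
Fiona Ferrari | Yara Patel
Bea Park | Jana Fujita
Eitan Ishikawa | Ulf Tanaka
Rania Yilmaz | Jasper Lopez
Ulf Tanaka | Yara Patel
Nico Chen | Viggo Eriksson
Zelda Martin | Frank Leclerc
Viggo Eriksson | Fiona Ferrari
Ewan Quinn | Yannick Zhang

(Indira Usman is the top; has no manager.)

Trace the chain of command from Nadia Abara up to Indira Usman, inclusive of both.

Nadia Abara -> Yannick Zhang -> Ximena Evans -> Ulf Tanaka -> Yara Patel -> Indira Usman

Nadia Abara reports to Yannick Zhang. Yannick Zhang reports to Ximena Evans. Ximena Evans reports to Ulf Tanaka. Ulf Tanaka reports to Yara Patel. Yara Patel reports to Indira Usman. Indira Usman is at the top.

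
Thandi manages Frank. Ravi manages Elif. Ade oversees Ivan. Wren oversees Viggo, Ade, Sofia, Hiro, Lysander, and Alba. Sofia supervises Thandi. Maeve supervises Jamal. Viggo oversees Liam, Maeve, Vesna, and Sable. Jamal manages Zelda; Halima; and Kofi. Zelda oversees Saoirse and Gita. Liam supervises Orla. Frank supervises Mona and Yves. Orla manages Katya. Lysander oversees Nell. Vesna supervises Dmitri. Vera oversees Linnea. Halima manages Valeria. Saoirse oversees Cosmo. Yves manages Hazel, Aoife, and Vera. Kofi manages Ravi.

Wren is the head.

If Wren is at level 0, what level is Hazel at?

Chain from Hazel up to Wren: Hazel → Yves → Frank → Thandi → Sofia → Wren. That is 5 steps up, so Hazel is 5 levels below Wren.

5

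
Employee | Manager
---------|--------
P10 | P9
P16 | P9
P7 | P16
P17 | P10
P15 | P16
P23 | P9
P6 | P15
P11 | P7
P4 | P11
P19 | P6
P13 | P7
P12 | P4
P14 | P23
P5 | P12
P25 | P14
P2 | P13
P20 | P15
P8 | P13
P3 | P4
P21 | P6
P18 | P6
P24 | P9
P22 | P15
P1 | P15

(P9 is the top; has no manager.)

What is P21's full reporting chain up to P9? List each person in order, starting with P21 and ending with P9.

P21 -> P6 -> P15 -> P16 -> P9

P21 reports to P6. P6 reports to P15. P15 reports to P16. P16 reports to P9. P9 is at the top.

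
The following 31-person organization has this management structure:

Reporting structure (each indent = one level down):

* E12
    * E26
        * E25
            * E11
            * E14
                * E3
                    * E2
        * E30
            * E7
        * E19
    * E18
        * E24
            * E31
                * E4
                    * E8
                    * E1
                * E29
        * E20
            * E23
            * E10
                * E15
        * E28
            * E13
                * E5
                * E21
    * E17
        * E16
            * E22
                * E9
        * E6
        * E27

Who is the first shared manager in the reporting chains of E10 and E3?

E12

E10's chain of managers is E20, E18, E12. E3's chain of managers is E14, E25, E26, E12. The first manager that appears in both chains is E12.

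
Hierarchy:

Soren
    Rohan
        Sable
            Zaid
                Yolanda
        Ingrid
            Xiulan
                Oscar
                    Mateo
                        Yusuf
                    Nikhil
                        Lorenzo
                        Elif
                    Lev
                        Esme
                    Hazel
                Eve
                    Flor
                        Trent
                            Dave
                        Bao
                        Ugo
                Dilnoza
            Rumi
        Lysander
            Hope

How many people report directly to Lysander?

Lysander directly manages Hope. That is 1 direct report.

1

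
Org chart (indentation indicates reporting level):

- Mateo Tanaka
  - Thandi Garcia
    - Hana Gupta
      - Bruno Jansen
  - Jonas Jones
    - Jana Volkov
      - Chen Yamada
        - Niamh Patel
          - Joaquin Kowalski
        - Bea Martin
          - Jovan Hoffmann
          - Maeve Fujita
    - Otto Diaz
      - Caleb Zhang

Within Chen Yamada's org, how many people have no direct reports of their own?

The people in Chen Yamada's organization with no one reporting to them are Maeve Fujita, Jovan Hoffmann, Joaquin Kowalski. That is 3.

3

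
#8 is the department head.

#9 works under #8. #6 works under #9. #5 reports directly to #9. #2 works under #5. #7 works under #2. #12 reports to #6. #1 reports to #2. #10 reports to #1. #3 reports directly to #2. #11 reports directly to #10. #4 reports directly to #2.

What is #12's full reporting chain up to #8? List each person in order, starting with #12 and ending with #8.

#12 -> #6 -> #9 -> #8

#12 reports to #6. #6 reports to #9. #9 reports to #8. #8 is at the top.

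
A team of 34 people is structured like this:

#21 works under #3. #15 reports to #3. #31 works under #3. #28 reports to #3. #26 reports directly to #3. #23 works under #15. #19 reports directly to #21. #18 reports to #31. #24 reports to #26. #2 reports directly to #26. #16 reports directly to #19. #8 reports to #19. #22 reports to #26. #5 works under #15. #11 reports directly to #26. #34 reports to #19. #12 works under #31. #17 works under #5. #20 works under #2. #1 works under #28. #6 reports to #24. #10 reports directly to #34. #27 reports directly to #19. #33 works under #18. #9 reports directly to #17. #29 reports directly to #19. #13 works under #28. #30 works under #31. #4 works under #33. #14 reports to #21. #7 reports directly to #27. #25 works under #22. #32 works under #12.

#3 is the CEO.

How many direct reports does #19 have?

5

#19 directly manages #16, #8, #34, #27, #29. That is 5 direct reports.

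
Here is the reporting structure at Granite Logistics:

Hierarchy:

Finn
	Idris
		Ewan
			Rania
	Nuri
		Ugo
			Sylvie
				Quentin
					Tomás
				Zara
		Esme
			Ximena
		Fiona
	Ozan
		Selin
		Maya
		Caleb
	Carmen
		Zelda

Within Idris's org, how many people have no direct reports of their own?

1

The only person in Idris's organization with no one reporting to them is Rania. That is 1.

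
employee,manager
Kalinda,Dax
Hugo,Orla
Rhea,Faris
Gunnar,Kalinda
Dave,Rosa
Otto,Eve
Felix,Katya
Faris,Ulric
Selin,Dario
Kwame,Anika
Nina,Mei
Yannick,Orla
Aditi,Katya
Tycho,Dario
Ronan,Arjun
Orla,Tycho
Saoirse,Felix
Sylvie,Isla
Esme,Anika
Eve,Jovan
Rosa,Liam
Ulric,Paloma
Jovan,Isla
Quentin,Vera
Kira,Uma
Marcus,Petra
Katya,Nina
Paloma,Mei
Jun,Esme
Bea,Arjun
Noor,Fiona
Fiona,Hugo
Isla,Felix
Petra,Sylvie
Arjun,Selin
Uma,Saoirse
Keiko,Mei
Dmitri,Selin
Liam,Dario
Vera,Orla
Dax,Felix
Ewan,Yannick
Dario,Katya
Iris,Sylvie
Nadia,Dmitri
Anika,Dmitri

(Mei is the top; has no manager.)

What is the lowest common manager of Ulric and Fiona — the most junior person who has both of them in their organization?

Ulric's chain of managers is Paloma, Mei. Fiona's chain of managers is Hugo, Orla, Tycho, Dario, Katya, Nina, Mei. The first manager that appears in both chains is Mei.

Mei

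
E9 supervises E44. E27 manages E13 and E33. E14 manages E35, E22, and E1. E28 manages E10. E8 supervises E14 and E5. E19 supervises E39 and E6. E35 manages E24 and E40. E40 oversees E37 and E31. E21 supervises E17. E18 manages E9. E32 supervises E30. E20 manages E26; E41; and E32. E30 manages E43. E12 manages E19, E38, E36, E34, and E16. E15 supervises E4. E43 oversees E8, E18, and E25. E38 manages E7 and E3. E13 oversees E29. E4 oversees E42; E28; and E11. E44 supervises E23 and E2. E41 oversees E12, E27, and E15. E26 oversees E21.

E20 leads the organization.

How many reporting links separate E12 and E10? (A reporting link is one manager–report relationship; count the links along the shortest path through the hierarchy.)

5

E12 is 1 level below E41, and E10 is 4 levels below E41 (their lowest common manager). The shortest path runs up from E12 to E41 and back down to E10: 1 + 4 = 5 links.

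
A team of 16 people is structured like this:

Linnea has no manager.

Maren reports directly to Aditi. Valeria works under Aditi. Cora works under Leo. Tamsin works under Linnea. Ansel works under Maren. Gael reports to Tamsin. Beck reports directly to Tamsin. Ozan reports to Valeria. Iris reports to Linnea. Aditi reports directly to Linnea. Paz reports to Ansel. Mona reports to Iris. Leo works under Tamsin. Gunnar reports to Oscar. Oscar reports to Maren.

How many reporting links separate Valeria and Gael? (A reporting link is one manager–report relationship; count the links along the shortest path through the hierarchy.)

4

Valeria is 2 levels below Linnea, and Gael is 2 levels below Linnea (their lowest common manager). The shortest path runs up from Valeria to Linnea and back down to Gael: 2 + 2 = 4 links.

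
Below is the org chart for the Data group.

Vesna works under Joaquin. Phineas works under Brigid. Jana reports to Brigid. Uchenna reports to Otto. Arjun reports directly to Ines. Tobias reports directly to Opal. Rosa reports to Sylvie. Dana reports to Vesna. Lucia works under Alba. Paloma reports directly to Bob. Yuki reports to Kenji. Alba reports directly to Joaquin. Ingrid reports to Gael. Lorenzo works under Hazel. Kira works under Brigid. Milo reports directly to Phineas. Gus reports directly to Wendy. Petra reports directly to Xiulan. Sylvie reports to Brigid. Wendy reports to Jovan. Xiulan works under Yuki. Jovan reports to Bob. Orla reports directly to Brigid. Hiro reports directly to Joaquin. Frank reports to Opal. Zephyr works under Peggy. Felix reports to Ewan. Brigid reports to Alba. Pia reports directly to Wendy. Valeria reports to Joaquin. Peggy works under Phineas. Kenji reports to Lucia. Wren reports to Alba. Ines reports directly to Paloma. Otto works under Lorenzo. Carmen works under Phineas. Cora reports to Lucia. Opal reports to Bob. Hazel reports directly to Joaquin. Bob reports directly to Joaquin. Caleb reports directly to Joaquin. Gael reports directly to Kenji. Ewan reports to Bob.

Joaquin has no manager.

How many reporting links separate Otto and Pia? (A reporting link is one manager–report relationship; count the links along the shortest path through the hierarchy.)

7

Otto is 3 levels below Joaquin, and Pia is 4 levels below Joaquin (their lowest common manager). The shortest path runs up from Otto to Joaquin and back down to Pia: 3 + 4 = 7 links.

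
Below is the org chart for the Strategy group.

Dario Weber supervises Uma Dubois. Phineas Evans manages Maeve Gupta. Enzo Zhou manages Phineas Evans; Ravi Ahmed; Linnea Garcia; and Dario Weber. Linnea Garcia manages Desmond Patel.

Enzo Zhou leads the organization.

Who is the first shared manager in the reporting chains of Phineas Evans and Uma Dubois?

Phineas Evans's chain of managers is Enzo Zhou. Uma Dubois's chain of managers is Dario Weber, Enzo Zhou. The first manager that appears in both chains is Enzo Zhou.

Enzo Zhou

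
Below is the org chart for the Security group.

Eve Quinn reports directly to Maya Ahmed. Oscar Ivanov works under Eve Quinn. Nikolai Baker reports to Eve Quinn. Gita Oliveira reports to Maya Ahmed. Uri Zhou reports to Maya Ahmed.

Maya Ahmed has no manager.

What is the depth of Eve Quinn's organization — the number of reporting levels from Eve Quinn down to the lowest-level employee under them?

The longest chain under Eve Quinn runs Eve Quinn → Nikolai Baker, which is 1 level below Eve Quinn.

1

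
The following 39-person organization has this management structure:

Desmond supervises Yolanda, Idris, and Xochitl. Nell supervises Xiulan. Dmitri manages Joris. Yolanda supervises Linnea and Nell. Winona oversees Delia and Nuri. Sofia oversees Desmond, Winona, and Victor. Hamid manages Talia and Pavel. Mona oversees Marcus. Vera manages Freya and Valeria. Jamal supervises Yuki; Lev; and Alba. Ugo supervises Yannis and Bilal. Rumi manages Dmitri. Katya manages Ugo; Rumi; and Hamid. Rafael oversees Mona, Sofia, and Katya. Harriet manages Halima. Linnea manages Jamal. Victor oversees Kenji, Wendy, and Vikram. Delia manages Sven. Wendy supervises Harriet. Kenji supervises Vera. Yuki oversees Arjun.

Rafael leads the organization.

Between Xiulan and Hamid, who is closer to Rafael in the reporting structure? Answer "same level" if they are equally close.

Hamid

Xiulan is 5 levels below Rafael; Hamid is 2. Hamid is higher.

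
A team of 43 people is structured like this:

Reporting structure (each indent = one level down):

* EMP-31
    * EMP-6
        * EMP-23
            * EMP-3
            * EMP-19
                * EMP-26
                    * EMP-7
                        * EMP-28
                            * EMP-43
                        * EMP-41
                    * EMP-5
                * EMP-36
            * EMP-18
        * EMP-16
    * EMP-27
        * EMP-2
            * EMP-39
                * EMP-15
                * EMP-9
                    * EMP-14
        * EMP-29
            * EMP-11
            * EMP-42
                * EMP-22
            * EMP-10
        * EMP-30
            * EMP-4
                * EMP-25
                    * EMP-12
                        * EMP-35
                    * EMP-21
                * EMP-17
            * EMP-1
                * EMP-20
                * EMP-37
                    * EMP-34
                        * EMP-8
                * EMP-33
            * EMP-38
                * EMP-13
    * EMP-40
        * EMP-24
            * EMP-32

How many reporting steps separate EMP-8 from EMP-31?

Chain from EMP-8 up to EMP-31: EMP-8 → EMP-34 → EMP-37 → EMP-1 → EMP-30 → EMP-27 → EMP-31. That is 6 steps up, so EMP-8 is 6 levels below EMP-31.

6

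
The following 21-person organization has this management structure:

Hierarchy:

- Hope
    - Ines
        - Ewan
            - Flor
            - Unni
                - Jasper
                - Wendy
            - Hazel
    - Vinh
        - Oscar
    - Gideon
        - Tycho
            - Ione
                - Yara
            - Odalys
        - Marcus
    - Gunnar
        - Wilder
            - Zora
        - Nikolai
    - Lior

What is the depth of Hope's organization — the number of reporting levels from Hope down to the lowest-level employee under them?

4

The longest chain under Hope runs Hope → Gideon → Tycho → Ione → Yara, which is 4 levels below Hope.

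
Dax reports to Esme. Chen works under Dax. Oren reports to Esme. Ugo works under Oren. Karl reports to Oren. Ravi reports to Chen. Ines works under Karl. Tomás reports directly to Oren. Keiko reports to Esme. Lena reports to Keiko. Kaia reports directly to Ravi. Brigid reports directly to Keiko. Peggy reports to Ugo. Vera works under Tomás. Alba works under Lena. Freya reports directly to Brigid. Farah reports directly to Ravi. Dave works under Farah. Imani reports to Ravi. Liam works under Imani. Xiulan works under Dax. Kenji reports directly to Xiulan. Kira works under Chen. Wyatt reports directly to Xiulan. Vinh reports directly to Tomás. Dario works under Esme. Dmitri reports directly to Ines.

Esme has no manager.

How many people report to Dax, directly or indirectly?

11

Dax directly manages Chen, Xiulan. Under Chen: Kira, Ravi, Imani, Liam, Farah, Dave, Kaia (7). Under Xiulan: Wyatt, Kenji (2). So Dax's organization is 2 direct reports plus everyone under them: 8 + 3 = 11.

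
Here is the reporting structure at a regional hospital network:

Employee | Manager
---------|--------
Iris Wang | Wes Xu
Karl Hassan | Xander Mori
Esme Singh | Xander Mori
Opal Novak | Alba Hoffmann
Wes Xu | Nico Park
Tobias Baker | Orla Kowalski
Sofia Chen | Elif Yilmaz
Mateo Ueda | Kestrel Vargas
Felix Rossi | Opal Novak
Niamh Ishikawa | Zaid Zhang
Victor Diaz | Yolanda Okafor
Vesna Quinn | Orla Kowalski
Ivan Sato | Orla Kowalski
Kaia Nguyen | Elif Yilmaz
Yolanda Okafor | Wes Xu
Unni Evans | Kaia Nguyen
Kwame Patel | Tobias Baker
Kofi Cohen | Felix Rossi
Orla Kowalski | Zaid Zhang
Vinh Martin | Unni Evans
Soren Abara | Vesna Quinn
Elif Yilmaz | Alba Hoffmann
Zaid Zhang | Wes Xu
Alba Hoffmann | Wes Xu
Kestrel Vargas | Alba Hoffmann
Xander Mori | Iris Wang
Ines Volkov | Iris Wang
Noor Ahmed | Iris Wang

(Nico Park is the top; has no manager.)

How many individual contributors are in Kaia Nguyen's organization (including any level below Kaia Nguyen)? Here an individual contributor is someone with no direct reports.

1

The only person in Kaia Nguyen's organization with no one reporting to them is Vinh Martin. That is 1.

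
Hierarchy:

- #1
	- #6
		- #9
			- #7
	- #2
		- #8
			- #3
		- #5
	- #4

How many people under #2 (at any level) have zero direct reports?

The people in #2's organization with no one reporting to them are #5, #3. That is 2.

2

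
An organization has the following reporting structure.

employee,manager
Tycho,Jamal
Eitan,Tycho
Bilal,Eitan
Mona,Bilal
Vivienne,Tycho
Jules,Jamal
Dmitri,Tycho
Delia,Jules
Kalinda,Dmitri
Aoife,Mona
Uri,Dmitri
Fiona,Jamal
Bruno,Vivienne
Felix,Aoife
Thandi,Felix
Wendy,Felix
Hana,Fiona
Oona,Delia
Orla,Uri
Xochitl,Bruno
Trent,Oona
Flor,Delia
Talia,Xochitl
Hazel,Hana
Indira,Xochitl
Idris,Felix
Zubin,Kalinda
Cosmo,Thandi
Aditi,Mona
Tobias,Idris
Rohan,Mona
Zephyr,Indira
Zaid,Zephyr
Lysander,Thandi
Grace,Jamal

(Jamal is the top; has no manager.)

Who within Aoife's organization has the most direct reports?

Direct-report counts within Aoife's organization: Aoife has 1; Felix has 3; Idris has 1; Thandi has 2. The largest is 3, held by Felix.

Felix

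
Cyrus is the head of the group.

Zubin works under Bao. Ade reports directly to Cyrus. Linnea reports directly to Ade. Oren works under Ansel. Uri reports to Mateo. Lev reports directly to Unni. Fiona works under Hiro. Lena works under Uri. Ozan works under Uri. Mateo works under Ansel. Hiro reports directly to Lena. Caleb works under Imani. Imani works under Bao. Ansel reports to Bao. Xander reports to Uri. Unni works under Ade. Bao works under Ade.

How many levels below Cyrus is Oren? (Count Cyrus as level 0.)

Chain from Oren up to Cyrus: Oren → Ansel → Bao → Ade → Cyrus. That is 4 steps up, so Oren is 4 levels below Cyrus.

4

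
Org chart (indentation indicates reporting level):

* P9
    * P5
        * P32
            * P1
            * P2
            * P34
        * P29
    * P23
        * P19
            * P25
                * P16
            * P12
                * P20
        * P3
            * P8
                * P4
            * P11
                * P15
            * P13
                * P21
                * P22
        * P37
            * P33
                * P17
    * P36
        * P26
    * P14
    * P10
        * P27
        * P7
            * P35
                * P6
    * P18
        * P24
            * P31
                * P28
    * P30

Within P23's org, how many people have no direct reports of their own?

7

The people in P23's organization with no one reporting to them are P17, P22, P21, P15, P4, P20, P16. That is 7.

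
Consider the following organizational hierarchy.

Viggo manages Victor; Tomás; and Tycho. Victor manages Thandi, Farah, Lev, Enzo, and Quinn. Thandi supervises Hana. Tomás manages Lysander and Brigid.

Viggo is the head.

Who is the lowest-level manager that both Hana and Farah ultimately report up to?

Victor

Hana's chain of managers is Thandi, Victor, Viggo. Farah's chain of managers is Victor, Viggo. The first manager that appears in both chains is Victor.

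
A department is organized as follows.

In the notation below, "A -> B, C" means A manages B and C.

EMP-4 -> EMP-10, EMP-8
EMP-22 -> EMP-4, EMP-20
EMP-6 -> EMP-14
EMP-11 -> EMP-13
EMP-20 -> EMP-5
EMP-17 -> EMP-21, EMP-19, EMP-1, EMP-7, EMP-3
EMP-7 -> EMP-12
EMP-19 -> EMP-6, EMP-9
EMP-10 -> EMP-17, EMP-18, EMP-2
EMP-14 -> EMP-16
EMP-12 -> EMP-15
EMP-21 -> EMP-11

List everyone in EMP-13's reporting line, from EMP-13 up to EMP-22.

EMP-13 -> EMP-11 -> EMP-21 -> EMP-17 -> EMP-10 -> EMP-4 -> EMP-22

EMP-13 reports to EMP-11. EMP-11 reports to EMP-21. EMP-21 reports to EMP-17. EMP-17 reports to EMP-10. EMP-10 reports to EMP-4. EMP-4 reports to EMP-22. EMP-22 is at the top.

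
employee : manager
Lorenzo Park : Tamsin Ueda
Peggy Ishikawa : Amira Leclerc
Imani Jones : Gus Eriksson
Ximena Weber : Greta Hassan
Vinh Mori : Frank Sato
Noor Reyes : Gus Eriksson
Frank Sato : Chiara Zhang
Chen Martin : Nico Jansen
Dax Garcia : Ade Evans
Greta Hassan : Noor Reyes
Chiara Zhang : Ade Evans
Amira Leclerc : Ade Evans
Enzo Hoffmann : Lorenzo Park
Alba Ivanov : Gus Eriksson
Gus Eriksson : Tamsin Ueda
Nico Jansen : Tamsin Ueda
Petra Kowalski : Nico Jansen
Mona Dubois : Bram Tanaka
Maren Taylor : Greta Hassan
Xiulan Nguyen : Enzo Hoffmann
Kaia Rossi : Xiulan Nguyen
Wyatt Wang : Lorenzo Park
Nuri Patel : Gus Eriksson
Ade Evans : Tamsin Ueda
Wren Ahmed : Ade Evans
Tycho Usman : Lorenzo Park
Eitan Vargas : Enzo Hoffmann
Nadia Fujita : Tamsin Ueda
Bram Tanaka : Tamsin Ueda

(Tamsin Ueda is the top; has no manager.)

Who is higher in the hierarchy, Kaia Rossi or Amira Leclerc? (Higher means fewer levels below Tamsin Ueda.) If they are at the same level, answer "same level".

Amira Leclerc

Kaia Rossi is 4 levels below Tamsin Ueda; Amira Leclerc is 2. Amira Leclerc is higher.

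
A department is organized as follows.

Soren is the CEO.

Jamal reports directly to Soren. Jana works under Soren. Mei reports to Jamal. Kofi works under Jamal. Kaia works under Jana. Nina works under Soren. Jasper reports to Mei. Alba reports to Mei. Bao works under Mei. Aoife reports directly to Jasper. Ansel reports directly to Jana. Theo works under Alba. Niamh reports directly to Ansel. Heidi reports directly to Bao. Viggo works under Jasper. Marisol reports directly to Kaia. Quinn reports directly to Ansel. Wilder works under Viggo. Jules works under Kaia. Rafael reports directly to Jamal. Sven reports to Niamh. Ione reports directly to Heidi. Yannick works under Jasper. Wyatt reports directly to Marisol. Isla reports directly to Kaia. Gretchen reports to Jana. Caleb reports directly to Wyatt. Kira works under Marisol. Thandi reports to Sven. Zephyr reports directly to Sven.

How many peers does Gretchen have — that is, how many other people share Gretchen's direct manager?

2

Gretchen reports to Jana. Jana's other direct reports are Kaia, Ansel — 2 peers.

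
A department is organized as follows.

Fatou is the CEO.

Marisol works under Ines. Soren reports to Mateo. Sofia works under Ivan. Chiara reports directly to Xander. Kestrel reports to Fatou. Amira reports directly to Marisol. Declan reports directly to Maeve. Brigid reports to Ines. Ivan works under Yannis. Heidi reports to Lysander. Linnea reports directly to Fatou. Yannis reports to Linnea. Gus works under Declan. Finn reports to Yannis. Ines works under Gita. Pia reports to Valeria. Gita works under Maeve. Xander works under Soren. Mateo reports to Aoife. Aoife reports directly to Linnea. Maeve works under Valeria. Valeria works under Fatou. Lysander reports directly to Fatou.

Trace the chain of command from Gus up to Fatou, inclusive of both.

Gus -> Declan -> Maeve -> Valeria -> Fatou

Gus reports to Declan. Declan reports to Maeve. Maeve reports to Valeria. Valeria reports to Fatou. Fatou is at the top.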